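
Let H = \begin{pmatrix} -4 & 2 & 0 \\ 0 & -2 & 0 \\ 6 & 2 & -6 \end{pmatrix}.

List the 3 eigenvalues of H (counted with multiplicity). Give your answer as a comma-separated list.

-6, -4, -2

Set up det(λI - H) = 0.
Expanding along the first row, p(λ) = λ^3 + 12λ^2 + 44λ + 48.
Since p(-2) = 0, λ = -2 is a root.
Factor out (λ + 2): p(λ) = (λ + 2)·(λ^2 + 10λ + 24).
The quadratic factors as (λ + 6)·(λ + 4).
Eigenvalues: -6, -4, -2.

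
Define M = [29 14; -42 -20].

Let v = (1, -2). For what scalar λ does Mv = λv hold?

1

Compute Mv: M·(1, -2) = (1, -2).
Since Mv = λv, compare component 1: 1 = λ·1, so λ = 1.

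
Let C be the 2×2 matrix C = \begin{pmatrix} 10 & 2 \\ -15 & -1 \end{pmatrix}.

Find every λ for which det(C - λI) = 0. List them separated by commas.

4, 5

det(C - λI) = (10 - λ)(-1 - λ) - (2)·(-15) = λ^2 - 9λ + 20.
This factors as (λ - 4)·(λ - 5) = 0.
Eigenvalues: 4, 5.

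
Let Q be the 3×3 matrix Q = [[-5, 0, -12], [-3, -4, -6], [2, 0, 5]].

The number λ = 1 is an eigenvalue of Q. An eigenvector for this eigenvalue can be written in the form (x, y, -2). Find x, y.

4, 0

We need (Q - 1I)v = 0.
Q - 1I = [[-6, 0, -12], [-3, -5, -6], [2, 0, 4]].
Row 1: (-6)·x + (0)·y + (-12)·-2 = 0
Row 2: (-3)·x + (-5)·y + (-6)·-2 = 0
Row 3: (2)·x + (0)·y + (4)·-2 = 0
Solving gives x = 4, y = 0.
Check: Q·(4, 0, -2) = (4, 0, -2) = 1·(4, 0, -2).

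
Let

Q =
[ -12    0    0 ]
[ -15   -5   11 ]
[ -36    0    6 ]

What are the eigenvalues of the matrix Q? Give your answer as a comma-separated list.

-12, -5, 6

Compute the characteristic polynomial p(lambda) = det(lambda·I - Q).
Expanding along the first row, p(lambda) = lambda^3 + 11·lambda^2 - 42·lambda - 360.
Try lambda = -5: p(-5) = 0, so -5 is a root.
Factor out (lambda + 5): p(lambda) = (lambda + 5)·(lambda^2 + 6·lambda - 72).
The quadratic factors as (lambda + 12)·(lambda - 6).
Eigenvalues: -12, -5, 6.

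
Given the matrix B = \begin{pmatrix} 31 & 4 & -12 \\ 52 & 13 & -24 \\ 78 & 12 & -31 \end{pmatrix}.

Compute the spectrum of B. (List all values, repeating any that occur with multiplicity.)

3, 5, 5

The characteristic polynomial is p(λ) = det(λI - B).
Expanding along the first row, p(λ) = λ^3 - 13λ^2 + 55λ - 75.
Try λ = 3: p(3) = 0, so 3 is a root.
Factor out (λ - 3): p(λ) = (λ - 3)·(λ^2 - 10λ + 25).
The quadratic factor is (λ - 5)^2.
Eigenvalues: 3, 5, 5.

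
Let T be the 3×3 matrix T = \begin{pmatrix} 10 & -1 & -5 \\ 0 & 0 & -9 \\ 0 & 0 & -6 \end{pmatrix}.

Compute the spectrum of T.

T is upper triangular, so its eigenvalues are the diagonal entries.
Diagonal: 10, 0, -6.

-6, 0, 10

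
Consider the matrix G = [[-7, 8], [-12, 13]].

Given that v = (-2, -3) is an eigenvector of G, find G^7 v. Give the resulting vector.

(-156250, -234375)

First find the eigenvalue: Gv = (-10, -15) = 5·(-2, -3), so λ = 5.
Then G^7 v = λ^7·v = 5^7·(-2, -3) = 78125·(-2, -3) = (-156250, -234375).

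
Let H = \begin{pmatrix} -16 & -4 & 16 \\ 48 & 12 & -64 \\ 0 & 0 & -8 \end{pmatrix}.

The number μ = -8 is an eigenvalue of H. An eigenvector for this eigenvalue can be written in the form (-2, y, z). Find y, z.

8, 1

We need (H + 8I)v = 0.
H + 8I = [[-8, -4, 16], [48, 20, -64], [0, 0, 0]].
Row 1: (-8)·-2 + (-4)·y + (16)·z = 0
Row 2: (48)·-2 + (20)·y + (-64)·z = 0
Row 3: (0)·-2 + (0)·y + (0)·z = 0
Solving gives y = 8, z = 1.
Check: H·(-2, 8, 1) = (16, -64, -8) = -8·(-2, 8, 1).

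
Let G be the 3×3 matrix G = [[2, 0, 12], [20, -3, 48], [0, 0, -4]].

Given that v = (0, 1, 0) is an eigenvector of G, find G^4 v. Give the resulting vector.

First find the eigenvalue: Gv = (0, -3, 0) = -3·(0, 1, 0), so λ = -3.
Then G^4 v = λ^4·v = (-3)^4·(0, 1, 0) = 81·(0, 1, 0) = (0, 81, 0).

(0, 81, 0)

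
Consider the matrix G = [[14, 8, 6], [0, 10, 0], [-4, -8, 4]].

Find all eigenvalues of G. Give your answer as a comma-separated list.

8, 10, 10

Compute the characteristic polynomial p(μ) = det(μI - G).
Expanding along the first row, p(μ) = μ^3 - 28μ^2 + 260μ - 800.
Rational-root test: μ = 8 gives p(8) = 0.
Dividing by (μ - 8) leaves μ^2 - 20μ + 100.
The quadratic factor is (μ - 10)^2.
Eigenvalues: 8, 10, 10.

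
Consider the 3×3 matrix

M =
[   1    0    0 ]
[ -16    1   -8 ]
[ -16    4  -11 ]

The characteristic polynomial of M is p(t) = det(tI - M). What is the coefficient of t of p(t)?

11

p(t) = t^3 + 9t^2 + 11t - 21.
The coefficient of t is 11.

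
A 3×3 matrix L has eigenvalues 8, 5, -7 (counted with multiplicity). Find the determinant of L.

det(L) is the product of the eigenvalues: (8) · (5) · (-7) = -280.

-280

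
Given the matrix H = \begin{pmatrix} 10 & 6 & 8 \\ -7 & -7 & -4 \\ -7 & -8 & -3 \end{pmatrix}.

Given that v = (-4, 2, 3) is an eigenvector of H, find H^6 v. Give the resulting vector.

First find the eigenvalue: Hv = (-4, 2, 3) = 1·(-4, 2, 3), so λ = 1.
Then H^6 v = λ^6·v = 1^6·(-4, 2, 3) = 1·(-4, 2, 3) = (-4, 2, 3).

(-4, 2, 3)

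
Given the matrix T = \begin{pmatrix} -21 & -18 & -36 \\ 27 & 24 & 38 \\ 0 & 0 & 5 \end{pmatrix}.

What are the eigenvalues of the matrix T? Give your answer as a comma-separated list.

-3, 5, 6

The characteristic polynomial is p(r) = det(rI - T).
Cofactor expansion gives p(r) = r^3 - 8r^2 - 3r + 90.
Try r = -3: p(-3) = 0, so -3 is a root.
Dividing by (r + 3) leaves r^2 - 11r + 30.
The quadratic factors as (r - 5)·(r - 6).
Eigenvalues: -3, 5, 6.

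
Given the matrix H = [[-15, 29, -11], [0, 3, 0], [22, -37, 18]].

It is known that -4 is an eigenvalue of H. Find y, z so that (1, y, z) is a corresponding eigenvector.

0, -1

We need (H + 4I)v = 0.
H + 4I = [[-11, 29, -11], [0, 7, 0], [22, -37, 22]].
Row 1: (-11)·1 + (29)·y + (-11)·z = 0
Row 2: (0)·1 + (7)·y + (0)·z = 0
Row 3: (22)·1 + (-37)·y + (22)·z = 0
Solving gives y = 0, z = -1.
Check: H·(1, 0, -1) = (-4, 0, 4) = -4·(1, 0, -1).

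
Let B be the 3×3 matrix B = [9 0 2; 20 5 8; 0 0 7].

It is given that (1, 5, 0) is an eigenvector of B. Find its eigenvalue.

9

Compute Bv: B·(1, 5, 0) = (9, 45, 0).
Since Bv = λv, compare component 1: 9 = λ·1, so λ = 9.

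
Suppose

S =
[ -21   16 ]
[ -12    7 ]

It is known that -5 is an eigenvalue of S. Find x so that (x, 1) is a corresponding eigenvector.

We need (S + 5I)v = 0.
S + 5I = [[-16, 16], [-12, 12]].
Row 1: (-16)·x + (16)·1 = 0
Row 2: (-12)·x + (12)·1 = 0
Solving gives x = 1.
Check: S·(1, 1) = (-5, -5) = -5·(1, 1).

1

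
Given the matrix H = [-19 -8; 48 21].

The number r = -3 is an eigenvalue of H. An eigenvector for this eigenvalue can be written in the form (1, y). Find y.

We need (H + 3I)v = 0.
H + 3I = [[-16, -8], [48, 24]].
Row 1: (-16)·1 + (-8)·y = 0
Row 2: (48)·1 + (24)·y = 0
Solving gives y = -2.
Check: H·(1, -2) = (-3, 6) = -3·(1, -2).

-2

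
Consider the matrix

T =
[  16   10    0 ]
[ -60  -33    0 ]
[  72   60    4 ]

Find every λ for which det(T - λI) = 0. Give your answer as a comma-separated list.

The characteristic polynomial is p(λ) = det(λI - T).
Cofactor expansion gives p(λ) = λ^3 + 13λ^2 + 4λ - 288.
Since p(-9) = 0, λ = -9 is a root.
Dividing by (λ + 9) leaves λ^2 + 4λ - 32.
The quadratic factors as (λ + 8)·(λ - 4).
Eigenvalues: -9, -8, 4.

-9, -8, 4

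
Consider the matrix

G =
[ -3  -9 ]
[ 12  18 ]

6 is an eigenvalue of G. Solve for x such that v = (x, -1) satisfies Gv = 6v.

We need (G - 6I)v = 0.
G - 6I = [[-9, -9], [12, 12]].
Row 1: (-9)·x + (-9)·-1 = 0
Row 2: (12)·x + (12)·-1 = 0
Solving gives x = 1.
Check: G·(1, -1) = (6, -6) = 6·(1, -1).

1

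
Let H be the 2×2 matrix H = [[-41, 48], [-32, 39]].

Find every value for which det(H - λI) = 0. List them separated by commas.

det(H - λI) = (-41 - λ)(39 - λ) - (48)·(-32) = λ^2 + 2λ - 63.
This factors as (λ + 9)·(λ - 7) = 0.
Eigenvalues: -9, 7.

-9, 7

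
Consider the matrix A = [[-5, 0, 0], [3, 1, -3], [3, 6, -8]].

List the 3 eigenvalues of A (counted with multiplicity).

-5, -5, -2

Set up det(μI - A) = 0.
Expanding along the first row, p(μ) = μ^3 + 12μ^2 + 45μ + 50.
Rational-root test: μ = -2 gives p(-2) = 0.
Factor out (μ + 2): p(μ) = (μ + 2)·(μ^2 + 10μ + 25).
The quadratic factor is (μ + 5)^2.
Eigenvalues: -5, -5, -2.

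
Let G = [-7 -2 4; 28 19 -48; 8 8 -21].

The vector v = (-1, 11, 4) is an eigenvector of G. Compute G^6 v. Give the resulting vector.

First find the eigenvalue: Gv = (1, -11, -4) = -1·(-1, 11, 4), so λ = -1.
Then G^6 v = λ^6·v = (-1)^6·(-1, 11, 4) = 1·(-1, 11, 4) = (-1, 11, 4).

(-1, 11, 4)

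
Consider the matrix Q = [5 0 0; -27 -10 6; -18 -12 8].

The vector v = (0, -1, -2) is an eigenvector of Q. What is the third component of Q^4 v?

-32

First find the eigenvalue: Qv = (0, -2, -4) = 2·(0, -1, -2), so λ = 2.
Then Q^4 v = λ^4·v = 2^4·(0, -1, -2) = 16·(0, -1, -2) = (0, -16, -32).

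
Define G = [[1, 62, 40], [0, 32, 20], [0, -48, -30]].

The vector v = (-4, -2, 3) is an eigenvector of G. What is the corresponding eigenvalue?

2

Compute Gv: G·(-4, -2, 3) = (-8, -4, 6).
Since Gv = λv, compare component 1: -8 = λ·-4, so λ = 2.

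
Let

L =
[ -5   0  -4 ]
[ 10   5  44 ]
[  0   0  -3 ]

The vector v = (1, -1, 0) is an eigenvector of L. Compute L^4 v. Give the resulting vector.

First find the eigenvalue: Lv = (-5, 5, 0) = -5·(1, -1, 0), so λ = -5.
Then L^4 v = λ^4·v = (-5)^4·(1, -1, 0) = 625·(1, -1, 0) = (625, -625, 0).

(625, -625, 0)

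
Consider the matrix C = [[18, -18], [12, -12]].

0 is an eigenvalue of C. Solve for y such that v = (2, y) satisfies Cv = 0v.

We need (C)v = 0.
C = [[18, -18], [12, -12]].
Row 1: (18)·2 + (-18)·y = 0
Row 2: (12)·2 + (-12)·y = 0
Solving gives y = 2.
Check: C·(2, 2) = (0, 0) = 0·(2, 2).

2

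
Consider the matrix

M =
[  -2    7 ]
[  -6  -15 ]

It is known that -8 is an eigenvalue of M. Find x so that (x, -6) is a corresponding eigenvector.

7

We need (M + 8I)v = 0.
M + 8I = [[6, 7], [-6, -7]].
Row 1: (6)·x + (7)·-6 = 0
Row 2: (-6)·x + (-7)·-6 = 0
Solving gives x = 7.
Check: M·(7, -6) = (-56, 48) = -8·(7, -6).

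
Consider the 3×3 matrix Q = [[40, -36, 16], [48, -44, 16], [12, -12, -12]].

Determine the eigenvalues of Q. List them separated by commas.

Set up det(sI - Q) = 0.
Expanding along the first row, p(s) = s^3 + 16s^2 + 16s - 384.
Rational-root test: s = 4 gives p(4) = 0.
Dividing by (s - 4) leaves s^2 + 20s + 96.
The quadratic factors as (s + 12)·(s + 8).
Eigenvalues: -12, -8, 4.

-12, -8, 4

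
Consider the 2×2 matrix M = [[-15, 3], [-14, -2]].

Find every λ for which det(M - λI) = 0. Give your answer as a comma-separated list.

-9, -8

det(M - μI) = (-15 - μ)(-2 - μ) - (3)·(-14) = μ^2 + 17μ + 72.
This factors as (μ + 9)·(μ + 8) = 0.
Eigenvalues: -9, -8.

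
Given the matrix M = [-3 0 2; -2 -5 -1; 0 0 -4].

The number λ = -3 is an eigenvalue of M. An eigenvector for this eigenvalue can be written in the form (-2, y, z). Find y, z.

2, 0

We need (M + 3I)v = 0.
M + 3I = [[0, 0, 2], [-2, -2, -1], [0, 0, -1]].
Row 1: (0)·-2 + (0)·y + (2)·z = 0
Row 2: (-2)·-2 + (-2)·y + (-1)·z = 0
Row 3: (0)·-2 + (0)·y + (-1)·z = 0
Solving gives y = 2, z = 0.
Check: M·(-2, 2, 0) = (6, -6, 0) = -3·(-2, 2, 0).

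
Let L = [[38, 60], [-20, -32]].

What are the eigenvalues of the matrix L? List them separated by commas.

det(L - sI) = (38 - s)(-32 - s) - (60)·(-20) = s^2 - 6s - 16.
This factors as (s + 2)·(s - 8) = 0.
Eigenvalues: -2, 8.

-2, 8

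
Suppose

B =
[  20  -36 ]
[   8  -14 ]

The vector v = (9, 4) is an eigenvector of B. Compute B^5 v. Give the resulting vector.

(9216, 4096)

First find the eigenvalue: Bv = (36, 16) = 4·(9, 4), so λ = 4.
Then B^5 v = λ^5·v = 4^5·(9, 4) = 1024·(9, 4) = (9216, 4096).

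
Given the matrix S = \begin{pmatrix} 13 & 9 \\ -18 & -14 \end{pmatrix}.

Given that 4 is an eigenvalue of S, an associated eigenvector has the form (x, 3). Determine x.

-3

We need (S - 4I)v = 0.
S - 4I = [[9, 9], [-18, -18]].
Row 1: (9)·x + (9)·3 = 0
Row 2: (-18)·x + (-18)·3 = 0
Solving gives x = -3.
Check: S·(-3, 3) = (-12, 12) = 4·(-3, 3).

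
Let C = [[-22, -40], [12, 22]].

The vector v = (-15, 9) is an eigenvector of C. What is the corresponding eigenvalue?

2

Compute Cv: C·(-15, 9) = (-30, 18).
Since Cv = λv, compare component 1: -30 = λ·-15, so λ = 2.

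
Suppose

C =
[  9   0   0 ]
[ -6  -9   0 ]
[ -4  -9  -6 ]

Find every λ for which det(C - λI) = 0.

-9, -6, 9

C is lower triangular, so its eigenvalues are the diagonal entries.
Diagonal: 9, -9, -6.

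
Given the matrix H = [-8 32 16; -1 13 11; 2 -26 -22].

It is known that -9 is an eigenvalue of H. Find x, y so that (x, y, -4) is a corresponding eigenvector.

We need (H + 9I)v = 0.
H + 9I = [[1, 32, 16], [-1, 22, 11], [2, -26, -13]].
Row 1: (1)·x + (32)·y + (16)·-4 = 0
Row 2: (-1)·x + (22)·y + (11)·-4 = 0
Row 3: (2)·x + (-26)·y + (-13)·-4 = 0
Solving gives x = 0, y = 2.
Check: H·(0, 2, -4) = (0, -18, 36) = -9·(0, 2, -4).

0, 2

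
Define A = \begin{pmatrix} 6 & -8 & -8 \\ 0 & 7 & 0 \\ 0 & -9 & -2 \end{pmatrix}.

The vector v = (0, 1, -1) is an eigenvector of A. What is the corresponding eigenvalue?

7

Compute Av: A·(0, 1, -1) = (0, 7, -7).
Since Av = λv, compare component 2: 7 = λ·1, so λ = 7.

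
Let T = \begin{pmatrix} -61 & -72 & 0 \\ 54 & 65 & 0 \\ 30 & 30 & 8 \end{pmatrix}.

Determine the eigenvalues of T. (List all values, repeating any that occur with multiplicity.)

-7, 8, 11

Compute the characteristic polynomial p(lambda) = det(lambda·I - T).
Expanding along the first row, p(lambda) = lambda^3 - 12·lambda^2 - 45·lambda + 616.
Try lambda = 8: p(8) = 0, so 8 is a root.
Dividing by (lambda - 8) leaves lambda^2 - 4·lambda - 77.
The quadratic factors as (lambda + 7)·(lambda - 11).
Eigenvalues: -7, 8, 11.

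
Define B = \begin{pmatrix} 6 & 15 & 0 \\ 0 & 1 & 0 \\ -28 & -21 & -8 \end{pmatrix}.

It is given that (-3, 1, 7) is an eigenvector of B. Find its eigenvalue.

Compute Bv: B·(-3, 1, 7) = (-3, 1, 7).
Since Bv = λv, compare component 1: -3 = λ·-3, so λ = 1.

1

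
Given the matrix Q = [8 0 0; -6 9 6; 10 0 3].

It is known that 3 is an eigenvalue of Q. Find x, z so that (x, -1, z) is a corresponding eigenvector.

0, 1

We need (Q - 3I)v = 0.
Q - 3I = [[5, 0, 0], [-6, 6, 6], [10, 0, 0]].
Row 1: (5)·x + (0)·-1 + (0)·z = 0
Row 2: (-6)·x + (6)·-1 + (6)·z = 0
Row 3: (10)·x + (0)·-1 + (0)·z = 0
Solving gives x = 0, z = 1.
Check: Q·(0, -1, 1) = (0, -3, 3) = 3·(0, -1, 1).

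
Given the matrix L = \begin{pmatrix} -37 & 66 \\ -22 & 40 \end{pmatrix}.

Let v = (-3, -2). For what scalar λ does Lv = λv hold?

7

Compute Lv: L·(-3, -2) = (-21, -14).
Since Lv = λv, compare component 1: -21 = λ·-3, so λ = 7.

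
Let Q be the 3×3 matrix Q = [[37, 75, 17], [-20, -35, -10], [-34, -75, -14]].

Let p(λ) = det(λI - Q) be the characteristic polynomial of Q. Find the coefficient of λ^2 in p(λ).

The coefficient of λ^2 of det(λI - Q) is −trace(Q).
trace(Q) = (37) + (-35) + (-14) = -12, so the coefficient is 12.

12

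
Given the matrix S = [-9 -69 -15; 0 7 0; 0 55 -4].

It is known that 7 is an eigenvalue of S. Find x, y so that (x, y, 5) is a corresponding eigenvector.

-9, 1

We need (S - 7I)v = 0.
S - 7I = [[-16, -69, -15], [0, 0, 0], [0, 55, -11]].
Row 1: (-16)·x + (-69)·y + (-15)·5 = 0
Row 2: (0)·x + (0)·y + (0)·5 = 0
Row 3: (0)·x + (55)·y + (-11)·5 = 0
Solving gives x = -9, y = 1.
Check: S·(-9, 1, 5) = (-63, 7, 35) = 7·(-9, 1, 5).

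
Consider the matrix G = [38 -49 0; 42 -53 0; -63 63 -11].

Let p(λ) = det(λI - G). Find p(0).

p(0) = det(0·I − G) = det(−G) = (−1)^3·det(G).
det(G) = -484, so p(0) = 484.

484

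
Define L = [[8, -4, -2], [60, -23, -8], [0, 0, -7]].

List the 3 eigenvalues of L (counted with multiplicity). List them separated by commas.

The characteristic polynomial is p(λ) = det(λI - L).
Expanding the 3×3 determinant: p(λ) = λ^3 + 22λ^2 + 161λ + 392.
Try λ = -7: p(-7) = 0, so -7 is a root.
Dividing by (λ + 7) leaves λ^2 + 15λ + 56.
The quadratic factors as (λ + 8)·(λ + 7).
Eigenvalues: -8, -7, -7.

-8, -7, -7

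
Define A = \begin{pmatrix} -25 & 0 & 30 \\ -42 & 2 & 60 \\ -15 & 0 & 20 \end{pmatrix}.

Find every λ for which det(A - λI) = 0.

-10, 2, 5

Compute the characteristic polynomial p(λ) = det(λI - A).
Expanding the 3×3 determinant: p(λ) = λ^3 + 3λ^2 - 60λ + 100.
Since p(-10) = 0, λ = -10 is a root.
Factor out (λ + 10): p(λ) = (λ + 10)·(λ^2 - 7λ + 10).
The quadratic factors as (λ - 2)·(λ - 5).
Eigenvalues: -10, 2, 5.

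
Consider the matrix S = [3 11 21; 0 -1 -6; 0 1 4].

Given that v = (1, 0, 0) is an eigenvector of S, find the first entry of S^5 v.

243

First find the eigenvalue: Sv = (3, 0, 0) = 3·(1, 0, 0), so λ = 3.
Then S^5 v = λ^5·v = 3^5·(1, 0, 0) = 243·(1, 0, 0) = (243, 0, 0).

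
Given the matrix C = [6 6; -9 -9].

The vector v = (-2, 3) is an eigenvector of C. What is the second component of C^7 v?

First find the eigenvalue: Cv = (6, -9) = -3·(-2, 3), so λ = -3.
Then C^7 v = λ^7·v = (-3)^7·(-2, 3) = -2187·(-2, 3) = (4374, -6561).

-6561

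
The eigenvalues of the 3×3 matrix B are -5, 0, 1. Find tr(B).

-4

trace(B) is the sum of the eigenvalues: (-5) + (0) + (1) = -4.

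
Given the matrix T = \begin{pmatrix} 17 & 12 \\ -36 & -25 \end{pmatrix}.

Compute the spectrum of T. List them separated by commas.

det(T - λI) = (17 - λ)(-25 - λ) - (12)·(-36) = λ^2 + 8λ + 7.
This factors as (λ + 7)·(λ + 1) = 0.
Eigenvalues: -7, -1.

-7, -1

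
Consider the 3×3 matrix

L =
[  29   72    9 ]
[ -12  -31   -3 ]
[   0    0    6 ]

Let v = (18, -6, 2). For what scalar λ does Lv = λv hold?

Compute Lv: L·(18, -6, 2) = (108, -36, 12).
Since Lv = λv, compare component 1: 108 = λ·18, so λ = 6.

6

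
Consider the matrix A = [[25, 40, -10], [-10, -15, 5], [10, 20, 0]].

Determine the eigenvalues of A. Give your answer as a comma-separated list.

0, 5, 5

Set up det(sI - A) = 0.
Cofactor expansion gives p(s) = s^3 - 10s^2 + 25s.
Since p(0) = 0, s = 0 is a root.
Dividing by s leaves s^2 - 10s + 25.
The quadratic factor is (s - 5)^2.
Eigenvalues: 0, 5, 5.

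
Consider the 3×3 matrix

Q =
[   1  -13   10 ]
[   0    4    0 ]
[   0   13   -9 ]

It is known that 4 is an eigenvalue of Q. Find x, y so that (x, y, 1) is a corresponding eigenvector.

We need (Q - 4I)v = 0.
Q - 4I = [[-3, -13, 10], [0, 0, 0], [0, 13, -13]].
Row 1: (-3)·x + (-13)·y + (10)·1 = 0
Row 2: (0)·x + (0)·y + (0)·1 = 0
Row 3: (0)·x + (13)·y + (-13)·1 = 0
Solving gives x = -1, y = 1.
Check: Q·(-1, 1, 1) = (-4, 4, 4) = 4·(-1, 1, 1).

-1, 1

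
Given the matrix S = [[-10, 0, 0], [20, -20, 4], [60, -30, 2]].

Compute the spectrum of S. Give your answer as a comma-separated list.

Compute the characteristic polynomial p(λ) = det(λI - S).
Expanding the 3×3 determinant: p(λ) = λ^3 + 28λ^2 + 260λ + 800.
Rational-root test: λ = -10 gives p(-10) = 0.
Factor out (λ + 10): p(λ) = (λ + 10)·(λ^2 + 18λ + 80).
The quadratic factors as (λ + 10)·(λ + 8).
Eigenvalues: -10, -10, -8.

-10, -10, -8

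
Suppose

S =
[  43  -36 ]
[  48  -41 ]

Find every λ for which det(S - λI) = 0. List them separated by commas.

-5, 7

det(S - lambda·I) = (43 - lambda)(-41 - lambda) - (-36)·(48) = lambda^2 - 2·lambda - 35.
This factors as (lambda + 5)·(lambda - 7) = 0.
Eigenvalues: -5, 7.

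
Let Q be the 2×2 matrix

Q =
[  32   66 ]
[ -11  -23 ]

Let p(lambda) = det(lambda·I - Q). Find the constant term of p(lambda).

p(lambda) = lambda^2 - 9·lambda - 10.
The constant term is -10.

-10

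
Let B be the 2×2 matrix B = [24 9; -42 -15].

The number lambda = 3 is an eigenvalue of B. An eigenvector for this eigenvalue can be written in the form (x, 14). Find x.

-6

We need (B - 3I)v = 0.
B - 3I = [[21, 9], [-42, -18]].
Row 1: (21)·x + (9)·14 = 0
Row 2: (-42)·x + (-18)·14 = 0
Solving gives x = -6.
Check: B·(-6, 14) = (-18, 42) = 3·(-6, 14).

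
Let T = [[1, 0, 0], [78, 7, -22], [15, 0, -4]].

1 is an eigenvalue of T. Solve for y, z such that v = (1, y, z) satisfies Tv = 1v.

We need (T - 1I)v = 0.
T - 1I = [[0, 0, 0], [78, 6, -22], [15, 0, -5]].
Row 1: (0)·1 + (0)·y + (0)·z = 0
Row 2: (78)·1 + (6)·y + (-22)·z = 0
Row 3: (15)·1 + (0)·y + (-5)·z = 0
Solving gives y = -2, z = 3.
Check: T·(1, -2, 3) = (1, -2, 3) = 1·(1, -2, 3).

-2, 3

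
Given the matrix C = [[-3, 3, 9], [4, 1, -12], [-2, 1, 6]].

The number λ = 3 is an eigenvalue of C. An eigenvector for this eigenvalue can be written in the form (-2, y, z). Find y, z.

-4, 0

We need (C - 3I)v = 0.
C - 3I = [[-6, 3, 9], [4, -2, -12], [-2, 1, 3]].
Row 1: (-6)·-2 + (3)·y + (9)·z = 0
Row 2: (4)·-2 + (-2)·y + (-12)·z = 0
Row 3: (-2)·-2 + (1)·y + (3)·z = 0
Solving gives y = -4, z = 0.
Check: C·(-2, -4, 0) = (-6, -12, 0) = 3·(-2, -4, 0).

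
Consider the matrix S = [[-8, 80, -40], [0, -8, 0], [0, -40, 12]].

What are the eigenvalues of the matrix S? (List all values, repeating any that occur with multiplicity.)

-8, -8, 12

Compute the characteristic polynomial p(λ) = det(λI - S).
Expanding along the first row, p(λ) = λ^3 + 4λ^2 - 128λ - 768.
Try λ = -8: p(-8) = 0, so -8 is a root.
Factor out (λ + 8): p(λ) = (λ + 8)·(λ^2 - 4λ - 96).
The quadratic factors as (λ + 8)·(λ - 12).
Eigenvalues: -8, -8, 12.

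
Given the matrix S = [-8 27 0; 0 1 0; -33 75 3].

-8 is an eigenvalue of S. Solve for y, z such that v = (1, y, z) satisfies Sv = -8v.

We need (S + 8I)v = 0.
S + 8I = [[0, 27, 0], [0, 9, 0], [-33, 75, 11]].
Row 1: (0)·1 + (27)·y + (0)·z = 0
Row 2: (0)·1 + (9)·y + (0)·z = 0
Row 3: (-33)·1 + (75)·y + (11)·z = 0
Solving gives y = 0, z = 3.
Check: S·(1, 0, 3) = (-8, 0, -24) = -8·(1, 0, 3).

0, 3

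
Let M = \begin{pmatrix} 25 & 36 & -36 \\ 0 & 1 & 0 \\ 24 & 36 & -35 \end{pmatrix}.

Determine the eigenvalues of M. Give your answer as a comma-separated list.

-11, 1, 1

The characteristic polynomial is p(s) = det(sI - M).
Expanding along the first row, p(s) = s^3 + 9s^2 - 21s + 11.
Try s = 1: p(1) = 0, so 1 is a root.
Dividing by (s - 1) leaves s^2 + 10s - 11.
The quadratic factors as (s + 11)·(s - 1).
Eigenvalues: -11, 1, 1.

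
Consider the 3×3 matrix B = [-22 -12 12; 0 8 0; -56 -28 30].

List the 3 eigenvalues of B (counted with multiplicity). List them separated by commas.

2, 6, 8

The characteristic polynomial is p(λ) = det(λI - B).
Cofactor expansion gives p(λ) = λ^3 - 16λ^2 + 76λ - 96.
Try λ = 2: p(2) = 0, so 2 is a root.
Factor out (λ - 2): p(λ) = (λ - 2)·(λ^2 - 14λ + 48).
The quadratic factors as (λ - 6)·(λ - 8).
Eigenvalues: 2, 6, 8.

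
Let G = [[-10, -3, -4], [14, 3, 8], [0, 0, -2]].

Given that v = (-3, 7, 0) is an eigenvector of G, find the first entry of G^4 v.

First find the eigenvalue: Gv = (9, -21, 0) = -3·(-3, 7, 0), so λ = -3.
Then G^4 v = λ^4·v = (-3)^4·(-3, 7, 0) = 81·(-3, 7, 0) = (-243, 567, 0).

-243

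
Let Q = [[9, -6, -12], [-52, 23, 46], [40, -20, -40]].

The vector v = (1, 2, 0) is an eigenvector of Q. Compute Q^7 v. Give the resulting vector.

First find the eigenvalue: Qv = (-3, -6, 0) = -3·(1, 2, 0), so λ = -3.
Then Q^7 v = λ^7·v = (-3)^7·(1, 2, 0) = -2187·(1, 2, 0) = (-2187, -4374, 0).

(-2187, -4374, 0)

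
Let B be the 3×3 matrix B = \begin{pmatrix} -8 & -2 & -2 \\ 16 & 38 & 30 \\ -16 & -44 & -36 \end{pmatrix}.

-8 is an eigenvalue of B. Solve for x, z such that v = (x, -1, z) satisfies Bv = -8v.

1, 1

We need (B + 8I)v = 0.
B + 8I = [[0, -2, -2], [16, 46, 30], [-16, -44, -28]].
Row 1: (0)·x + (-2)·-1 + (-2)·z = 0
Row 2: (16)·x + (46)·-1 + (30)·z = 0
Row 3: (-16)·x + (-44)·-1 + (-28)·z = 0
Solving gives x = 1, z = 1.
Check: B·(1, -1, 1) = (-8, 8, -8) = -8·(1, -1, 1).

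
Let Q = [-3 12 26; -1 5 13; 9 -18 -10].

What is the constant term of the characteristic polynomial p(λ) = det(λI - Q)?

-30

p(0) = det(0·I − Q) = det(−Q) = (−1)^3·det(Q).
det(Q) = 30, so p(0) = -30.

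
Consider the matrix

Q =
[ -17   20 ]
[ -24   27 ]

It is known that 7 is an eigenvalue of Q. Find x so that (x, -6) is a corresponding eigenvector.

We need (Q - 7I)v = 0.
Q - 7I = [[-24, 20], [-24, 20]].
Row 1: (-24)·x + (20)·-6 = 0
Row 2: (-24)·x + (20)·-6 = 0
Solving gives x = -5.
Check: Q·(-5, -6) = (-35, -42) = 7·(-5, -6).

-5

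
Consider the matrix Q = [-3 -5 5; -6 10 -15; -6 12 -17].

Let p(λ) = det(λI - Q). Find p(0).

p(0) = det(0·I − Q) = det(−Q) = (−1)^3·det(Q).
det(Q) = -30, so p(0) = 30.

30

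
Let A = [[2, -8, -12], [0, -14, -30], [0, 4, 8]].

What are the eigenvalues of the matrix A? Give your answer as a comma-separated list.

Compute the characteristic polynomial p(λ) = det(λI - A).
Expanding along the first row, p(λ) = λ^3 + 4λ^2 - 4λ - 16.
Since p(-2) = 0, λ = -2 is a root.
Factor out (λ + 2): p(λ) = (λ + 2)·(λ^2 + 2λ - 8).
The quadratic factors as (λ + 4)·(λ - 2).
Eigenvalues: -4, -2, 2.

-4, -2, 2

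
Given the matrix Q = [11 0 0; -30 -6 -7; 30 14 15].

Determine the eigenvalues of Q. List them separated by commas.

1, 8, 11

The characteristic polynomial is p(r) = det(rI - Q).
Expanding along the first row, p(r) = r^3 - 20r^2 + 107r - 88.
Try r = 1: p(1) = 0, so 1 is a root.
Factor out (r - 1): p(r) = (r - 1)·(r^2 - 19r + 88).
The quadratic factors as (r - 8)·(r - 11).
Eigenvalues: 1, 8, 11.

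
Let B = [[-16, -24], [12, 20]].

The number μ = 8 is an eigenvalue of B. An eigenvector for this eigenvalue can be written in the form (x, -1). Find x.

1

We need (B - 8I)v = 0.
B - 8I = [[-24, -24], [12, 12]].
Row 1: (-24)·x + (-24)·-1 = 0
Row 2: (12)·x + (12)·-1 = 0
Solving gives x = 1.
Check: B·(1, -1) = (8, -8) = 8·(1, -1).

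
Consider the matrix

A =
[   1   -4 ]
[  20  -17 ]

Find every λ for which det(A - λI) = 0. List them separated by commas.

-9, -7

det(A - λI) = (1 - λ)(-17 - λ) - (-4)·(20) = λ^2 + 16λ + 63.
This factors as (λ + 9)·(λ + 7) = 0.
Eigenvalues: -9, -7.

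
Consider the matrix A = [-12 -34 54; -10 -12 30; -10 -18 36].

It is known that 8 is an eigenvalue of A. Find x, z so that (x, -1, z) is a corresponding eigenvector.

-1, -1

We need (A - 8I)v = 0.
A - 8I = [[-20, -34, 54], [-10, -20, 30], [-10, -18, 28]].
Row 1: (-20)·x + (-34)·-1 + (54)·z = 0
Row 2: (-10)·x + (-20)·-1 + (30)·z = 0
Row 3: (-10)·x + (-18)·-1 + (28)·z = 0
Solving gives x = -1, z = -1.
Check: A·(-1, -1, -1) = (-8, -8, -8) = 8·(-1, -1, -1).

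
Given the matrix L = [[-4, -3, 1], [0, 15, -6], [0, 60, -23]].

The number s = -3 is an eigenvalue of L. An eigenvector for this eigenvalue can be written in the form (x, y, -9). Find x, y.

We need (L + 3I)v = 0.
L + 3I = [[-1, -3, 1], [0, 18, -6], [0, 60, -20]].
Row 1: (-1)·x + (-3)·y + (1)·-9 = 0
Row 2: (0)·x + (18)·y + (-6)·-9 = 0
Row 3: (0)·x + (60)·y + (-20)·-9 = 0
Solving gives x = 0, y = -3.
Check: L·(0, -3, -9) = (0, 9, 27) = -3·(0, -3, -9).

0, -3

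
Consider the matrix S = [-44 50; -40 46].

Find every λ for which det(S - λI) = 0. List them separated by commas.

det(S - lambda·I) = (-44 - lambda)(46 - lambda) - (50)·(-40) = lambda^2 - 2·lambda - 24.
This factors as (lambda + 4)·(lambda - 6) = 0.
Eigenvalues: -4, 6.

-4, 6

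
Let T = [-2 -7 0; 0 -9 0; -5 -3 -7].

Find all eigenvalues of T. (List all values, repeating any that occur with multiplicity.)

-9, -7, -2

Compute the characteristic polynomial p(r) = det(rI - T).
Cofactor expansion gives p(r) = r^3 + 18r^2 + 95r + 126.
Try r = -7: p(-7) = 0, so -7 is a root.
Dividing by (r + 7) leaves r^2 + 11r + 18.
The quadratic factors as (r + 9)·(r + 2).
Eigenvalues: -9, -7, -2.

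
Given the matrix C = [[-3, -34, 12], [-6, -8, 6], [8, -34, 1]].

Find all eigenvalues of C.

-11, -8, 9

Set up det(tI - C) = 0.
Expanding along the first row, p(t) = t^3 + 10t^2 - 83t - 792.
Try t = -11: p(-11) = 0, so -11 is a root.
Factor out (t + 11): p(t) = (t + 11)·(t^2 - t - 72).
The quadratic factors as (t + 8)·(t - 9).
Eigenvalues: -11, -8, 9.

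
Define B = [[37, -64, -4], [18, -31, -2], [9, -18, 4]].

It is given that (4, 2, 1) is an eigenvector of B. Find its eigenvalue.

4

Compute Bv: B·(4, 2, 1) = (16, 8, 4).
Since Bv = λv, compare component 1: 16 = λ·4, so λ = 4.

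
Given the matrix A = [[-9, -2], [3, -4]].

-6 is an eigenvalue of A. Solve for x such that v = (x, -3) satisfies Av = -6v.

We need (A + 6I)v = 0.
A + 6I = [[-3, -2], [3, 2]].
Row 1: (-3)·x + (-2)·-3 = 0
Row 2: (3)·x + (2)·-3 = 0
Solving gives x = 2.
Check: A·(2, -3) = (-12, 18) = -6·(2, -3).

2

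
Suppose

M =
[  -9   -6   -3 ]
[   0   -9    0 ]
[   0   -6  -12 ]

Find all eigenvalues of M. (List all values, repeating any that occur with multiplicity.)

The characteristic polynomial is p(λ) = det(λI - M).
Cofactor expansion gives p(λ) = λ^3 + 30λ^2 + 297λ + 972.
Since p(-12) = 0, λ = -12 is a root.
Dividing by (λ + 12) leaves λ^2 + 18λ + 81.
The quadratic factor is (λ + 9)^2.
Eigenvalues: -12, -9, -9.

-12, -9, -9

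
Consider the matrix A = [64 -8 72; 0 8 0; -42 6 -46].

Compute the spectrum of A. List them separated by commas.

Compute the characteristic polynomial p(λ) = det(λI - A).
Expanding the 3×3 determinant: p(λ) = λ^3 - 26λ^2 + 224λ - 640.
Try λ = 10: p(10) = 0, so 10 is a root.
Factor out (λ - 10): p(λ) = (λ - 10)·(λ^2 - 16λ + 64).
The quadratic factor is (λ - 8)^2.
Eigenvalues: 8, 8, 10.

8, 8, 10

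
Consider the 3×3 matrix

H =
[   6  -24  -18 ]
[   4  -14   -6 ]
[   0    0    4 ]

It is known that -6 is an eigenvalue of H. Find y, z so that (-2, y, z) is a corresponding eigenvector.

We need (H + 6I)v = 0.
H + 6I = [[12, -24, -18], [4, -8, -6], [0, 0, 10]].
Row 1: (12)·-2 + (-24)·y + (-18)·z = 0
Row 2: (4)·-2 + (-8)·y + (-6)·z = 0
Row 3: (0)·-2 + (0)·y + (10)·z = 0
Solving gives y = -1, z = 0.
Check: H·(-2, -1, 0) = (12, 6, 0) = -6·(-2, -1, 0).

-1, 0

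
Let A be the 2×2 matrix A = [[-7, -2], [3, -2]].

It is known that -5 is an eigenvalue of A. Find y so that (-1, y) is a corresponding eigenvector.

1

We need (A + 5I)v = 0.
A + 5I = [[-2, -2], [3, 3]].
Row 1: (-2)·-1 + (-2)·y = 0
Row 2: (3)·-1 + (3)·y = 0
Solving gives y = 1.
Check: A·(-1, 1) = (5, -5) = -5·(-1, 1).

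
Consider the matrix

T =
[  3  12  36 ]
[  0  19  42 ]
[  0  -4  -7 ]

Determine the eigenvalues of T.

3, 5, 7

The characteristic polynomial is p(λ) = det(λI - T).
Expanding along the first row, p(λ) = λ^3 - 15λ^2 + 71λ - 105.
Try λ = 3: p(3) = 0, so 3 is a root.
Dividing by (λ - 3) leaves λ^2 - 12λ + 35.
The quadratic factors as (λ - 5)·(λ - 7).
Eigenvalues: 3, 5, 7.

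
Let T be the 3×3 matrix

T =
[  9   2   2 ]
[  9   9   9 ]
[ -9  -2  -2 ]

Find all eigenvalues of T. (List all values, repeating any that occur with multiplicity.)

Set up det(μI - T) = 0.
Expanding along the first row, p(μ) = μ^3 - 16μ^2 + 63μ.
Since p(7) = 0, μ = 7 is a root.
Factor out (μ - 7): p(μ) = (μ - 7)·(μ^2 - 9μ).
The quadratic factors as μ·(μ - 9).
Eigenvalues: 0, 7, 9.

0, 7, 9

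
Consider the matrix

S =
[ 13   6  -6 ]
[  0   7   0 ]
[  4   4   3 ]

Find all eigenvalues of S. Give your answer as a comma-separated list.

7, 7, 9

Set up det(rI - S) = 0.
Expanding the 3×3 determinant: p(r) = r^3 - 23r^2 + 175r - 441.
Try r = 7: p(7) = 0, so 7 is a root.
Factor out (r - 7): p(r) = (r - 7)·(r^2 - 16r + 63).
The quadratic factors as (r - 7)·(r - 9).
Eigenvalues: 7, 7, 9.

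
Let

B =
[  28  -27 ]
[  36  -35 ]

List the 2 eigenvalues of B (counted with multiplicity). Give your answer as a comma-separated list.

-8, 1

det(B - lambda·I) = (28 - lambda)(-35 - lambda) - (-27)·(36) = lambda^2 + 7·lambda - 8.
This factors as (lambda + 8)·(lambda - 1) = 0.
Eigenvalues: -8, 1.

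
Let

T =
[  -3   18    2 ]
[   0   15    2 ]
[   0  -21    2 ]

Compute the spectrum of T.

The characteristic polynomial is p(λ) = det(λI - T).
Expanding the 3×3 determinant: p(λ) = λ^3 - 14λ^2 + 21λ + 216.
Rational-root test: λ = -3 gives p(-3) = 0.
Dividing by (λ + 3) leaves λ^2 - 17λ + 72.
The quadratic factors as (λ - 8)·(λ - 9).
Eigenvalues: -3, 8, 9.

-3, 8, 9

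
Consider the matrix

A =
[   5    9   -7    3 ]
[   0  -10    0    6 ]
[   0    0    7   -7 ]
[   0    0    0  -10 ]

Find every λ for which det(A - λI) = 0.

-10, -10, 5, 7

A is upper triangular, so its eigenvalues are the diagonal entries.
Diagonal: 5, -10, 7, -10.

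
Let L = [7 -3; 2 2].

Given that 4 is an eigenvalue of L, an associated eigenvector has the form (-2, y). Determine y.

-2

We need (L - 4I)v = 0.
L - 4I = [[3, -3], [2, -2]].
Row 1: (3)·-2 + (-3)·y = 0
Row 2: (2)·-2 + (-2)·y = 0
Solving gives y = -2.
Check: L·(-2, -2) = (-8, -8) = 4·(-2, -2).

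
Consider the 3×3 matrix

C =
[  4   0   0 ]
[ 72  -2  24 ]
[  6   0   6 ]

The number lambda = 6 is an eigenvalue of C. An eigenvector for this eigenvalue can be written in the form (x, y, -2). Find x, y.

We need (C - 6I)v = 0.
C - 6I = [[-2, 0, 0], [72, -8, 24], [6, 0, 0]].
Row 1: (-2)·x + (0)·y + (0)·-2 = 0
Row 2: (72)·x + (-8)·y + (24)·-2 = 0
Row 3: (6)·x + (0)·y + (0)·-2 = 0
Solving gives x = 0, y = -6.
Check: C·(0, -6, -2) = (0, -36, -12) = 6·(0, -6, -2).

0, -6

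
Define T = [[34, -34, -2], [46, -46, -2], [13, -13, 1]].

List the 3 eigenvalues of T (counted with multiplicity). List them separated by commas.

Set up det(lambda·I - T) = 0.
Expanding the 3×3 determinant: p(lambda) = lambda^3 + 11·lambda^2 - 12·lambda.
Since p(0) = 0, lambda = 0 is a root.
Dividing by lambda leaves lambda^2 + 11·lambda - 12.
The quadratic factors as (lambda + 12)·(lambda - 1).
Eigenvalues: -12, 0, 1.

-12, 0, 1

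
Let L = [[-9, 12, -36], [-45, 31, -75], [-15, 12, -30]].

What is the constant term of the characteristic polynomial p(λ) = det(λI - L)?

-270

p(0) = det(0·I − L) = det(−L) = (−1)^3·det(L).
det(L) = 270, so p(0) = -270.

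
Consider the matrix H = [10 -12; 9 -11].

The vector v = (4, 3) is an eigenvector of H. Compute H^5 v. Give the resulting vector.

First find the eigenvalue: Hv = (4, 3) = 1·(4, 3), so λ = 1.
Then H^5 v = λ^5·v = 1^5·(4, 3) = 1·(4, 3) = (4, 3).

(4, 3)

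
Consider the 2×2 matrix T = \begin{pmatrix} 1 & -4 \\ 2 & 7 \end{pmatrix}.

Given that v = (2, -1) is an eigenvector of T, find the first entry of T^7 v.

4374

First find the eigenvalue: Tv = (6, -3) = 3·(2, -1), so λ = 3.
Then T^7 v = λ^7·v = 3^7·(2, -1) = 2187·(2, -1) = (4374, -2187).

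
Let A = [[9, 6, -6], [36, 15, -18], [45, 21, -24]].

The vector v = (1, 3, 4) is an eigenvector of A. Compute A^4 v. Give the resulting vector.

(81, 243, 324)

First find the eigenvalue: Av = (3, 9, 12) = 3·(1, 3, 4), so λ = 3.
Then A^4 v = λ^4·v = 3^4·(1, 3, 4) = 81·(1, 3, 4) = (81, 243, 324).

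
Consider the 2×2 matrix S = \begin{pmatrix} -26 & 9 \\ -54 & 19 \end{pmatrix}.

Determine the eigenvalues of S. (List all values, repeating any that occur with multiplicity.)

-8, 1

det(S - tI) = (-26 - t)(19 - t) - (9)·(-54) = t^2 + 7t - 8.
This factors as (t + 8)·(t - 1) = 0.
Eigenvalues: -8, 1.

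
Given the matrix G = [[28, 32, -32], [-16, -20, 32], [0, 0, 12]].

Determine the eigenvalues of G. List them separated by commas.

-4, 12, 12

Compute the characteristic polynomial p(r) = det(rI - G).
Expanding along the first row, p(r) = r^3 - 20r^2 + 48r + 576.
Rational-root test: r = -4 gives p(-4) = 0.
Factor out (r + 4): p(r) = (r + 4)·(r^2 - 24r + 144).
The quadratic factor is (r - 12)^2.
Eigenvalues: -4, 12, 12.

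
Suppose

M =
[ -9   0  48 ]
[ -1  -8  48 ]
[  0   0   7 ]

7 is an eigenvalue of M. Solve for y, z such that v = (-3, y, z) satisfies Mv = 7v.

We need (M - 7I)v = 0.
M - 7I = [[-16, 0, 48], [-1, -15, 48], [0, 0, 0]].
Row 1: (-16)·-3 + (0)·y + (48)·z = 0
Row 2: (-1)·-3 + (-15)·y + (48)·z = 0
Row 3: (0)·-3 + (0)·y + (0)·z = 0
Solving gives y = -3, z = -1.
Check: M·(-3, -3, -1) = (-21, -21, -7) = 7·(-3, -3, -1).

-3, -1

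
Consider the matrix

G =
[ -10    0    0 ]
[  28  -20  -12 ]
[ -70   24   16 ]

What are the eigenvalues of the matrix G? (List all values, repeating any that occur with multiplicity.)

-10, -8, 4

Compute the characteristic polynomial p(lambda) = det(lambda·I - G).
Cofactor expansion gives p(lambda) = lambda^3 + 14·lambda^2 + 8·lambda - 320.
Try lambda = 4: p(4) = 0, so 4 is a root.
Factor out (lambda - 4): p(lambda) = (lambda - 4)·(lambda^2 + 18·lambda + 80).
The quadratic factors as (lambda + 10)·(lambda + 8).
Eigenvalues: -10, -8, 4.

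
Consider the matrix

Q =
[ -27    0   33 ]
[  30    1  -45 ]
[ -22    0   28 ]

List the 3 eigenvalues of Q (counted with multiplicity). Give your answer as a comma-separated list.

-5, 1, 6

The characteristic polynomial is p(μ) = det(μI - Q).
Cofactor expansion gives p(μ) = μ^3 - 2μ^2 - 29μ + 30.
Rational-root test: μ = -5 gives p(-5) = 0.
Dividing by (μ + 5) leaves μ^2 - 7μ + 6.
The quadratic factors as (μ - 1)·(μ - 6).
Eigenvalues: -5, 1, 6.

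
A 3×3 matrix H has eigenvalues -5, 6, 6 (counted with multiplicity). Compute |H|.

-180

det(H) is the product of the eigenvalues: (-5) · (6) · (6) = -180.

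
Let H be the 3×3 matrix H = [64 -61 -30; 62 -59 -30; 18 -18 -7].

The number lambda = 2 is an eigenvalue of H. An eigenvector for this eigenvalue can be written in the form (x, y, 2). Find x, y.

We need (H - 2I)v = 0.
H - 2I = [[62, -61, -30], [62, -61, -30], [18, -18, -9]].
Row 1: (62)·x + (-61)·y + (-30)·2 = 0
Row 2: (62)·x + (-61)·y + (-30)·2 = 0
Row 3: (18)·x + (-18)·y + (-9)·2 = 0
Solving gives x = -1, y = -2.
Check: H·(-1, -2, 2) = (-2, -4, 4) = 2·(-1, -2, 2).

-1, -2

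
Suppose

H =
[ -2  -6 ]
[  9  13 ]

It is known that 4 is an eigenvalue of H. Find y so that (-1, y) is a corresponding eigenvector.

We need (H - 4I)v = 0.
H - 4I = [[-6, -6], [9, 9]].
Row 1: (-6)·-1 + (-6)·y = 0
Row 2: (9)·-1 + (9)·y = 0
Solving gives y = 1.
Check: H·(-1, 1) = (-4, 4) = 4·(-1, 1).

1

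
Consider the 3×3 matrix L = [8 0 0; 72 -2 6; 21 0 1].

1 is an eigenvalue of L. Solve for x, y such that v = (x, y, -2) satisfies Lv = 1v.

We need (L - 1I)v = 0.
L - 1I = [[7, 0, 0], [72, -3, 6], [21, 0, 0]].
Row 1: (7)·x + (0)·y + (0)·-2 = 0
Row 2: (72)·x + (-3)·y + (6)·-2 = 0
Row 3: (21)·x + (0)·y + (0)·-2 = 0
Solving gives x = 0, y = -4.
Check: L·(0, -4, -2) = (0, -4, -2) = 1·(0, -4, -2).

0, -4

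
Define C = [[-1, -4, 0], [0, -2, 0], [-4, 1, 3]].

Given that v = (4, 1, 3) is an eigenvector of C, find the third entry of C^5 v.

-96

First find the eigenvalue: Cv = (-8, -2, -6) = -2·(4, 1, 3), so λ = -2.
Then C^5 v = λ^5·v = (-2)^5·(4, 1, 3) = -32·(4, 1, 3) = (-128, -32, -96).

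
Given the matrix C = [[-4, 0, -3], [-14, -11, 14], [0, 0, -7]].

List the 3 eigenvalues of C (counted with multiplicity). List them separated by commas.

The characteristic polynomial is p(λ) = det(λI - C).
Expanding along the first row, p(λ) = λ^3 + 22λ^2 + 149λ + 308.
Rational-root test: λ = -4 gives p(-4) = 0.
Factor out (λ + 4): p(λ) = (λ + 4)·(λ^2 + 18λ + 77).
The quadratic factors as (λ + 11)·(λ + 7).
Eigenvalues: -11, -7, -4.

-11, -7, -4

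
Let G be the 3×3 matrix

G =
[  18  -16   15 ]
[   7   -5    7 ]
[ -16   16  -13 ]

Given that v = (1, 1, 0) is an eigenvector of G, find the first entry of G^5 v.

32

First find the eigenvalue: Gv = (2, 2, 0) = 2·(1, 1, 0), so λ = 2.
Then G^5 v = λ^5·v = 2^5·(1, 1, 0) = 32·(1, 1, 0) = (32, 32, 0).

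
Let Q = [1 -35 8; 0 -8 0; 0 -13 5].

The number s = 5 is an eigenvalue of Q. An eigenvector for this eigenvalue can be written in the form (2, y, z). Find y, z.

0, 1

We need (Q - 5I)v = 0.
Q - 5I = [[-4, -35, 8], [0, -13, 0], [0, -13, 0]].
Row 1: (-4)·2 + (-35)·y + (8)·z = 0
Row 2: (0)·2 + (-13)·y + (0)·z = 0
Row 3: (0)·2 + (-13)·y + (0)·z = 0
Solving gives y = 0, z = 1.
Check: Q·(2, 0, 1) = (10, 0, 5) = 5·(2, 0, 1).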